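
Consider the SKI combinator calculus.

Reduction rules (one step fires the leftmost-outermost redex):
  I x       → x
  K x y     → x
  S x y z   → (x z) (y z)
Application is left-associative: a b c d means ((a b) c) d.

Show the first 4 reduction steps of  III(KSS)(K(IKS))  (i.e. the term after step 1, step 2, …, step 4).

Answer: after 4 steps: S(K(IKS))

Working:
  start: III(KSS)(K(IKS))
  →1  II(KSS)(K(IKS))
  →2  I(KSS)(K(IKS))
  →3  KSS(K(IKS))
  →4  S(K(IKS))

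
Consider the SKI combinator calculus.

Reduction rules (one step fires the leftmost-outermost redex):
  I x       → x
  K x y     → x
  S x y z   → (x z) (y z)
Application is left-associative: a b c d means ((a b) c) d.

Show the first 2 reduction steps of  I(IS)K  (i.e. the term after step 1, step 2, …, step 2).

  start: I(IS)K
  →1  ISK
  →2  SK

Answer: after 2 steps: SK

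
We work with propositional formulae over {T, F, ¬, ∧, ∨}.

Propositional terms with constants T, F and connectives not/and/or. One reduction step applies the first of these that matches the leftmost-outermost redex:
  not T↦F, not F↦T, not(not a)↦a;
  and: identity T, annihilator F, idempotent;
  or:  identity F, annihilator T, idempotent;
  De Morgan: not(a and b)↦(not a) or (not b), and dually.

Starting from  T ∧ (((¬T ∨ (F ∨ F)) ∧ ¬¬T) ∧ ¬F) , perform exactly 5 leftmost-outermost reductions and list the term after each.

  start: T ∧ (((¬T ∨ (F ∨ F)) ∧ ¬¬T) ∧ ¬F)
  →1  ((¬T ∨ (F ∨ F)) ∧ ¬¬T) ∧ ¬F
  →2  ((F ∨ (F ∨ F)) ∧ ¬¬T) ∧ ¬F
  →3  ((F ∨ F) ∧ ¬¬T) ∧ ¬F
  →4  (F ∧ ¬¬T) ∧ ¬F
  →5  F ∧ ¬F

Answer: after 5 steps: F ∧ ¬F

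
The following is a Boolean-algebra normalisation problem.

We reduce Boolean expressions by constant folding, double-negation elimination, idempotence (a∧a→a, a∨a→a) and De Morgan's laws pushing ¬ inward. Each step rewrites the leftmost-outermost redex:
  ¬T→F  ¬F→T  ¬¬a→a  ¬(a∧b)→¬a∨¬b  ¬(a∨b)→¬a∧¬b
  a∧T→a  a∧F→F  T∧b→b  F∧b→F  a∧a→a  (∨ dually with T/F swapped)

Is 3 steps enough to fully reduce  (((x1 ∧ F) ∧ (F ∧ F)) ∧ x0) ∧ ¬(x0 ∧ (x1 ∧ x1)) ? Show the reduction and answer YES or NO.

Answer: NO — after 3 steps the term is F ∧ ¬(x0 ∧ (x1 ∧ x1)), not yet normal

Derivation:
  start: (((x1 ∧ F) ∧ (F ∧ F)) ∧ x0) ∧ ¬(x0 ∧ (x1 ∧ x1))
  [1] ((F ∧ (F ∧ F)) ∧ x0) ∧ ¬(x0 ∧ (x1 ∧ x1))
  [2] (F ∧ x0) ∧ ¬(x0 ∧ (x1 ∧ x1))
  [3] F ∧ ¬(x0 ∧ (x1 ∧ x1))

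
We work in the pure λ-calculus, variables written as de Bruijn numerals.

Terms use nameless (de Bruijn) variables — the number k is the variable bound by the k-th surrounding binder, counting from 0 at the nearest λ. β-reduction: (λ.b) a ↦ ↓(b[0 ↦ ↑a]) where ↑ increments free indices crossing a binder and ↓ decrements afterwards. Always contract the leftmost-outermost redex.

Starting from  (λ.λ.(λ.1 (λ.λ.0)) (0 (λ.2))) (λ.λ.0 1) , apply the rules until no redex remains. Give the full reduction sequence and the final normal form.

Answer: normal form = λ.0 (λ.λ.0)  (in 2 steps)

Derivation:
  start: (λ.λ.(λ.1 (λ.λ.0)) (0 (λ.2))) (λ.λ.0 1)
  →1  λ.(λ.1 (λ.λ.0)) (0 (λ.λ.λ.0 1))
  →2  λ.0 (λ.λ.0)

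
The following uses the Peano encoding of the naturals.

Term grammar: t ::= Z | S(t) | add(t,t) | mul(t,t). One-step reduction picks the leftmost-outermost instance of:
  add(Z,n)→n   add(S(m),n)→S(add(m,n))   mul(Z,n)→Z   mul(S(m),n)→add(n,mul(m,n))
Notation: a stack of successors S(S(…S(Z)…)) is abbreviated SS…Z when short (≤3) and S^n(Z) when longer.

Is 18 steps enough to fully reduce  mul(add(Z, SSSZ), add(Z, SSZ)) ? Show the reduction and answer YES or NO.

  start: mul(add(Z, SSSZ), add(Z, SSZ))
  step 1: mul(SSSZ, add(Z, SSZ))
  step 2: add(add(Z, SSZ), mul(SSZ, add(Z, SSZ)))
  step 3: add(SSZ, mul(SSZ, add(Z, SSZ)))
  step 4: S(add(SZ, mul(SSZ, add(Z, SSZ))))
  step 5: S(S(add(Z, mul(SSZ, add(Z, SSZ)))))
  step 6: S(S(mul(SSZ, add(Z, SSZ))))
  step 7: S(S(add(add(Z, SSZ), mul(SZ, add(Z, SSZ)))))
  step 8: S(S(add(SSZ, mul(SZ, add(Z, SSZ)))))
  step 9: S(S(S(add(SZ, mul(SZ, add(Z, SSZ))))))
  step 10: S(S(S(S(add(Z, mul(SZ, add(Z, SSZ)))))))
  step 11: S(S(S(S(mul(SZ, add(Z, SSZ))))))
  step 12: S(S(S(S(add(add(Z, SSZ), mul(Z, add(Z, SSZ)))))))
  step 13: S(S(S(S(add(SSZ, mul(Z, add(Z, SSZ)))))))
  step 14: S(S(S(S(S(add(SZ, mul(Z, add(Z, SSZ))))))))
  step 15: S(S(S(S(S(S(add(Z, mul(Z, add(Z, SSZ)))))))))
  step 16: S(S(S(S(S(S(mul(Z, add(Z, SSZ))))))))
  step 17: S^6(Z)

Answer: YES — reaches normal form S^6(Z) in 17 ≤ 18 steps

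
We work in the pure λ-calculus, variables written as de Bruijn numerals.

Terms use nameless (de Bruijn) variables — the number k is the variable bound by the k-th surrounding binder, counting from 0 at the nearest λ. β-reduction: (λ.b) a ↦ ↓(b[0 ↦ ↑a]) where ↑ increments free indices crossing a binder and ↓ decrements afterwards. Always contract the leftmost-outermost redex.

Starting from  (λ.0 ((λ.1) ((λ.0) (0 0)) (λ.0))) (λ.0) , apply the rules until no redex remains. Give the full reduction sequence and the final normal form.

  start: (λ.0 ((λ.1) ((λ.0) (0 0)) (λ.0))) (λ.0)
  →1  (λ.0) ((λ.λ.0) ((λ.0) ((λ.0) (λ.0))) (λ.0))
  →2  (λ.λ.0) ((λ.0) ((λ.0) (λ.0))) (λ.0)
  →3  (λ.0) (λ.0)
  →4  λ.0

Answer: normal form = λ.0  (in 4 steps)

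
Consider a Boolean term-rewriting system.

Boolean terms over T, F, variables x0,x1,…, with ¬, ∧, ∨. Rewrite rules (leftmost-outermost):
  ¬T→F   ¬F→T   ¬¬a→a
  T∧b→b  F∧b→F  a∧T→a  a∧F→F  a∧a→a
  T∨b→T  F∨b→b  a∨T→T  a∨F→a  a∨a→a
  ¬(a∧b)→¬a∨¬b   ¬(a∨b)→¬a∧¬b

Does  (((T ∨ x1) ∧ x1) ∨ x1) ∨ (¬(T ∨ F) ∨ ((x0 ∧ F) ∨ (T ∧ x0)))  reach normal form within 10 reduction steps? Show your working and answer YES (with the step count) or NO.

Answer: YES — reaches normal form x1 ∨ x0 in 10 ≤ 10 steps

Working:
  start: (((T ∨ x1) ∧ x1) ∨ x1) ∨ (¬(T ∨ F) ∨ ((x0 ∧ F) ∨ (T ∧ x0)))
  step 1: ((T ∧ x1) ∨ x1) ∨ (¬(T ∨ F) ∨ ((x0 ∧ F) ∨ (T ∧ x0)))
  step 2: (x1 ∨ x1) ∨ (¬(T ∨ F) ∨ ((x0 ∧ F) ∨ (T ∧ x0)))
  step 3: x1 ∨ (¬(T ∨ F) ∨ ((x0 ∧ F) ∨ (T ∧ x0)))
  step 4: x1 ∨ ((¬T ∧ ¬F) ∨ ((x0 ∧ F) ∨ (T ∧ x0)))
  step 5: x1 ∨ ((F ∧ ¬F) ∨ ((x0 ∧ F) ∨ (T ∧ x0)))
  step 6: x1 ∨ (F ∨ ((x0 ∧ F) ∨ (T ∧ x0)))
  step 7: x1 ∨ ((x0 ∧ F) ∨ (T ∧ x0))
  step 8: x1 ∨ (F ∨ (T ∧ x0))
  step 9: x1 ∨ (T ∧ x0)
  step 10: x1 ∨ x0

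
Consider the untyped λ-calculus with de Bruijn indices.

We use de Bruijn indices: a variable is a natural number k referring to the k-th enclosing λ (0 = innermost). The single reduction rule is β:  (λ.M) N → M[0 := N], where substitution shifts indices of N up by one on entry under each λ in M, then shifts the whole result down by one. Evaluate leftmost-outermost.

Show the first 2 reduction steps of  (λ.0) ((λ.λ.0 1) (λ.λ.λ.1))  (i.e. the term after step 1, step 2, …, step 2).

  start: (λ.0) ((λ.λ.0 1) (λ.λ.λ.1))
  →1  (λ.λ.0 1) (λ.λ.λ.1)
  →2  λ.0 (λ.λ.λ.1)

Answer: after 2 steps: λ.0 (λ.λ.λ.1)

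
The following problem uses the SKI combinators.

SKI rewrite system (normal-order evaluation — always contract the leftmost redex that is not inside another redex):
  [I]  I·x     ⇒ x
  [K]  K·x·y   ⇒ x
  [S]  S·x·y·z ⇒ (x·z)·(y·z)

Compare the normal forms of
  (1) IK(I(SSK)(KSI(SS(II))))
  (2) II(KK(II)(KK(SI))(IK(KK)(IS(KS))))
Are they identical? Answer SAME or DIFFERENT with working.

Term A:
  start: IK(I(SSK)(KSI(SS(II))))
  step 1: K(I(SSK)(KSI(SS(II))))
  step 2: K(SSK(KSI(SS(II))))
  step 3: K(S(KSI(SS(II)))(K(KSI(SS(II)))))
  step 4: K(S(S(SS(II)))(K(KSI(SS(II)))))
  step 5: K(S(S(SSI))(K(KSI(SS(II)))))
  step 6: K(S(S(SSI))(K(S(SS(II)))))
  step 7: K(S(S(SSI))(K(S(SSI))))

Term B:
  start: II(KK(II)(KK(SI))(IK(KK)(IS(KS))))
  step 1: I(KK(II)(KK(SI))(IK(KK)(IS(KS))))
  step 2: KK(II)(KK(SI))(IK(KK)(IS(KS)))
  step 3: K(KK(SI))(IK(KK)(IS(KS)))
  step 4: KK(SI)
  step 5: K

Answer: DIFFERENT — A ⇓ K(S(S(SSI))(K(S(SSI)))), B ⇓ K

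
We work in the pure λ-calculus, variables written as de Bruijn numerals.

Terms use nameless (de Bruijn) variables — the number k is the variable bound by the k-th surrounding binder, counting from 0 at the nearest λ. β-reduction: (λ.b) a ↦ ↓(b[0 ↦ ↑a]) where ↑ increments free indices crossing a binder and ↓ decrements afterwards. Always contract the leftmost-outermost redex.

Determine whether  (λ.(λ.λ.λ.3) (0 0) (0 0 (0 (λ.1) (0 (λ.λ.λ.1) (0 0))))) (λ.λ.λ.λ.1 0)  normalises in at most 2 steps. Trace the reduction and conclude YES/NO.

Answer: NO — after 2 steps the term is (λ.λ.λ.λ.λ.λ.1 0) ((λ.λ.λ.λ.1 0) (λ.λ.λ.λ.1 0) ((λ.λ.λ.λ.1 0) (λ.λ.λ.λ.λ.1 0) ((λ.λ.λ.λ.1 0) (λ.λ.λ.1) ((λ.λ.λ.λ.1 0) (λ.λ.λ.λ.1 0))))), not yet normal

Reduction:
  start: (λ.(λ.λ.λ.3) (0 0) (0 0 (0 (λ.1) (0 (λ.λ.λ.1) (0 0))))) (λ.λ.λ.λ.1 0)
  [1] (λ.λ.λ.λ.λ.λ.λ.1 0) ((λ.λ.λ.λ.1 0) (λ.λ.λ.λ.1 0)) ((λ.λ.λ.λ.1 0) (λ.λ.λ.λ.1 0) ((λ.λ.λ.λ.1 0) (λ.λ.λ.λ.λ.1 0) ((λ.λ.λ.λ.1 0) (λ.λ.λ.1) ((λ.λ.λ.λ.1 0) (λ.λ.λ.λ.1 0)))))
  [2] (λ.λ.λ.λ.λ.λ.1 0) ((λ.λ.λ.λ.1 0) (λ.λ.λ.λ.1 0) ((λ.λ.λ.λ.1 0) (λ.λ.λ.λ.λ.1 0) ((λ.λ.λ.λ.1 0) (λ.λ.λ.1) ((λ.λ.λ.λ.1 0) (λ.λ.λ.λ.1 0)))))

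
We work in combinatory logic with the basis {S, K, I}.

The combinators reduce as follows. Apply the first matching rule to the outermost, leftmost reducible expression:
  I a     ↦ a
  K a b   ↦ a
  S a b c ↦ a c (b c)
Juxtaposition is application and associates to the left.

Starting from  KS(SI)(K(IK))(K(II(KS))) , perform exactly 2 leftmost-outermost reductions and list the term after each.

  start: KS(SI)(K(IK))(K(II(KS)))
  step 1: S(K(IK))(K(II(KS)))
  step 2: S(KK)(K(II(KS)))

Answer: after 2 steps: S(KK)(K(II(KS)))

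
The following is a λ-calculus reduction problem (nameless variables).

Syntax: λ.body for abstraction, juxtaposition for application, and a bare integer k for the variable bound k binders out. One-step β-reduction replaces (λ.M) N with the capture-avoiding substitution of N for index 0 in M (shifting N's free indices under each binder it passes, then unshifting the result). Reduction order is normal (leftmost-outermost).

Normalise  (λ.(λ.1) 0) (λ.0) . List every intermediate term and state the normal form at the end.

Answer: normal form = λ.0  (in 2 steps)

Working:
  start: (λ.(λ.1) 0) (λ.0)
  [1] (λ.λ.0) (λ.0)
  [2] λ.0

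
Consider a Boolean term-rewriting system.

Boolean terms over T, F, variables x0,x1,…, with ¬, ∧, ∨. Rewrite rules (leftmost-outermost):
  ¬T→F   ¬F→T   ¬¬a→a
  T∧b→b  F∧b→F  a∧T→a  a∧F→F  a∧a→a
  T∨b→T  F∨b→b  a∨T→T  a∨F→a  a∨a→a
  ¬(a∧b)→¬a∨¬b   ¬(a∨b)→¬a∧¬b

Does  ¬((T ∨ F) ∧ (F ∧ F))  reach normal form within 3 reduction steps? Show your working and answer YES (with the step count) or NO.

Answer: NO — after 3 steps the term is (F ∧ ¬F) ∨ ¬(F ∧ F), not yet normal

Reduction:
  start: ¬((T ∨ F) ∧ (F ∧ F))
  step 1: ¬(T ∨ F) ∨ ¬(F ∧ F)
  step 2: (¬T ∧ ¬F) ∨ ¬(F ∧ F)
  step 3: (F ∧ ¬F) ∨ ¬(F ∧ F)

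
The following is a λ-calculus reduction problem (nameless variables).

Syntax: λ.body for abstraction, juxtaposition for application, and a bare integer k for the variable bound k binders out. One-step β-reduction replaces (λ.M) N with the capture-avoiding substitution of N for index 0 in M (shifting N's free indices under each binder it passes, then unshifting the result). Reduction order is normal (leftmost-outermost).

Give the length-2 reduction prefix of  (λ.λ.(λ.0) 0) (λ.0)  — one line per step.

  start: (λ.λ.(λ.0) 0) (λ.0)
  step 1: λ.(λ.0) 0
  step 2: λ.0

Answer: after 2 steps: λ.0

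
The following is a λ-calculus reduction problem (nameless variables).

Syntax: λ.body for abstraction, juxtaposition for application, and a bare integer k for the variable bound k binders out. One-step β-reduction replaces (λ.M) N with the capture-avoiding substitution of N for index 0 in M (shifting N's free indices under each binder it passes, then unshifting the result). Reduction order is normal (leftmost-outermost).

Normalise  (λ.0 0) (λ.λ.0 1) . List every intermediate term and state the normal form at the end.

  start: (λ.0 0) (λ.λ.0 1)
  →1  (λ.λ.0 1) (λ.λ.0 1)
  →2  λ.0 (λ.λ.0 1)

Answer: normal form = λ.0 (λ.λ.0 1)  (in 2 steps)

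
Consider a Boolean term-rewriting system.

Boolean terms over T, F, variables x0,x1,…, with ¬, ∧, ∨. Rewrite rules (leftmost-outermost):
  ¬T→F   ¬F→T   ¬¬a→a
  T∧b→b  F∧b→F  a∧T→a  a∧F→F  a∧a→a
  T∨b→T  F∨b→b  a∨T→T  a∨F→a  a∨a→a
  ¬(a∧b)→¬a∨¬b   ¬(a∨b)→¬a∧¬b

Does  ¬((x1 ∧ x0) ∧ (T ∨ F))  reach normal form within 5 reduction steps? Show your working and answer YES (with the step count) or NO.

Answer: NO — after 5 steps the term is (¬x1 ∨ ¬x0) ∨ F, not yet normal

Working:
  start: ¬((x1 ∧ x0) ∧ (T ∨ F))
  step 1: ¬(x1 ∧ x0) ∨ ¬(T ∨ F)
  step 2: (¬x1 ∨ ¬x0) ∨ ¬(T ∨ F)
  step 3: (¬x1 ∨ ¬x0) ∨ (¬T ∧ ¬F)
  step 4: (¬x1 ∨ ¬x0) ∨ (F ∧ ¬F)
  step 5: (¬x1 ∨ ¬x0) ∨ F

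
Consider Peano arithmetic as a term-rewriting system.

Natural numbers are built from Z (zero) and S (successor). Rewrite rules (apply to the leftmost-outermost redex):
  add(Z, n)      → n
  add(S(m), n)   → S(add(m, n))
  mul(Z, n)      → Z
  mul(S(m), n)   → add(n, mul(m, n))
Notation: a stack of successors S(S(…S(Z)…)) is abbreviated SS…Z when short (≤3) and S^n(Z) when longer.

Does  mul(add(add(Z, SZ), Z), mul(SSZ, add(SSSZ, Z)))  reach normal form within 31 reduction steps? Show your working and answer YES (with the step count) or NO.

  start: mul(add(add(Z, SZ), Z), mul(SSZ, add(SSSZ, Z)))
  step 1: mul(add(SZ, Z), mul(SSZ, add(SSSZ, Z)))
  step 2: mul(S(add(Z, Z)), mul(SSZ, add(SSSZ, Z)))
  step 3: add(mul(SSZ, add(SSSZ, Z)), mul(add(Z, Z), mul(SSZ, add(SSSZ, Z))))
  step 4: add(add(add(SSSZ, Z), mul(SZ, add(SSSZ, Z))), mul(add(Z, Z), mul(SSZ, add(SSSZ, Z))))
  step 5: add(add(S(add(SSZ, Z)), mul(SZ, add(SSSZ, Z))), mul(add(Z, Z), mul(SSZ, add(SSSZ, Z))))
  step 6: add(S(add(add(SSZ, Z), mul(SZ, add(SSSZ, Z)))), mul(add(Z, Z), mul(SSZ, add(SSSZ, Z))))
  step 7: S(add(add(add(SSZ, Z), mul(SZ, add(SSSZ, Z))), mul(add(Z, Z), mul(SSZ, add(SSSZ, Z)))))
  step 8: S(add(add(S(add(SZ, Z)), mul(SZ, add(SSSZ, Z))), mul(add(Z, Z), mul(SSZ, add(SSSZ, Z)))))
  step 9: S(add(S(add(add(SZ, Z), mul(SZ, add(SSSZ, Z)))), mul(add(Z, Z), mul(SSZ, add(SSSZ, Z)))))
  step 10: S(S(add(add(add(SZ, Z), mul(SZ, add(SSSZ, Z))), mul(add(Z, Z), mul(SSZ, add(SSSZ, Z))))))
  step 11: S(S(add(add(S(add(Z, Z)), mul(SZ, add(SSSZ, Z))), mul(add(Z, Z), mul(SSZ, add(SSSZ, Z))))))
  step 12: S(S(add(S(add(add(Z, Z), mul(SZ, add(SSSZ, Z)))), mul(add(Z, Z), mul(SSZ, add(SSSZ, Z))))))
  step 13: S(S(S(add(add(add(Z, Z), mul(SZ, add(SSSZ, Z))), mul(add(Z, Z), mul(SSZ, add(SSSZ, Z)))))))
  step 14: S(S(S(add(add(Z, mul(SZ, add(SSSZ, Z))), mul(add(Z, Z), mul(SSZ, add(SSSZ, Z)))))))
  step 15: S(S(S(add(mul(SZ, add(SSSZ, Z)), mul(add(Z, Z), mul(SSZ, add(SSSZ, Z)))))))
  step 16: S(S(S(add(add(add(SSSZ, Z), mul(Z, add(SSSZ, Z))), mul(add(Z, Z), mul(SSZ, add(SSSZ, Z)))))))
  step 17: S(S(S(add(add(S(add(SSZ, Z)), mul(Z, add(SSSZ, Z))), mul(add(Z, Z), mul(SSZ, add(SSSZ, Z)))))))
  step 18: S(S(S(add(S(add(add(SSZ, Z), mul(Z, add(SSSZ, Z)))), mul(add(Z, Z), mul(SSZ, add(SSSZ, Z)))))))
  step 19: S(S(S(S(add(add(add(SSZ, Z), mul(Z, add(SSSZ, Z))), mul(add(Z, Z), mul(SSZ, add(SSSZ, Z))))))))
  step 20: S(S(S(S(add(add(S(add(SZ, Z)), mul(Z, add(SSSZ, Z))), mul(add(Z, Z), mul(SSZ, add(SSSZ, Z))))))))
  step 21: S(S(S(S(add(S(add(add(SZ, Z), mul(Z, add(SSSZ, Z)))), mul(add(Z, Z), mul(SSZ, add(SSSZ, Z))))))))
  step 22: S(S(S(S(S(add(add(add(SZ, Z), mul(Z, add(SSSZ, Z))), mul(add(Z, Z), mul(SSZ, add(SSSZ, Z)))))))))
  step 23: S(S(S(S(S(add(add(S(add(Z, Z)), mul(Z, add(SSSZ, Z))), mul(add(Z, Z), mul(SSZ, add(SSSZ, Z)))))))))
  step 24: S(S(S(S(S(add(S(add(add(Z, Z), mul(Z, add(SSSZ, Z)))), mul(add(Z, Z), mul(SSZ, add(SSSZ, Z)))))))))
  step 25: S(S(S(S(S(S(add(add(add(Z, Z), mul(Z, add(SSSZ, Z))), mul(add(Z, Z), mul(SSZ, add(SSSZ, Z))))))))))
  step 26: S(S(S(S(S(S(add(add(Z, mul(Z, add(SSSZ, Z))), mul(add(Z, Z), mul(SSZ, add(SSSZ, Z))))))))))
  step 27: S(S(S(S(S(S(add(mul(Z, add(SSSZ, Z)), mul(add(Z, Z), mul(SSZ, add(SSSZ, Z))))))))))
  step 28: S(S(S(S(S(S(add(Z, mul(add(Z, Z), mul(SSZ, add(SSSZ, Z))))))))))
  step 29: S(S(S(S(S(S(mul(add(Z, Z), mul(SSZ, add(SSSZ, Z)))))))))
  step 30: S(S(S(S(S(S(mul(Z, mul(SSZ, add(SSSZ, Z)))))))))
  step 31: S^6(Z)

Answer: YES — reaches normal form S^6(Z) in 31 ≤ 31 steps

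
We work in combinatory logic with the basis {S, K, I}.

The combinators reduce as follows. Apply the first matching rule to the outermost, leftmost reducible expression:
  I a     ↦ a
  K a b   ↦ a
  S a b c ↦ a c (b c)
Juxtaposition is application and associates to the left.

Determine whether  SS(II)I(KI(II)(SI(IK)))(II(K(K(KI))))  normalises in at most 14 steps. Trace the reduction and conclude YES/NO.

Answer: NO — after 14 steps the term is IK(III(KI(II)(SI(IK))))(IK(IK(III(KI(II)(SI(IK))))))(II(K(K(KI)))), not yet normal

Derivation:
  start: SS(II)I(KI(II)(SI(IK)))(II(K(K(KI))))
  [1] SI(III)(KI(II)(SI(IK)))(II(K(K(KI))))
  [2] I(KI(II)(SI(IK)))(III(KI(II)(SI(IK))))(II(K(K(KI))))
  [3] KI(II)(SI(IK))(III(KI(II)(SI(IK))))(II(K(K(KI))))
  [4] I(SI(IK))(III(KI(II)(SI(IK))))(II(K(K(KI))))
  [5] SI(IK)(III(KI(II)(SI(IK))))(II(K(K(KI))))
  [6] I(III(KI(II)(SI(IK))))(IK(III(KI(II)(SI(IK)))))(II(K(K(KI))))
  [7] III(KI(II)(SI(IK)))(IK(III(KI(II)(SI(IK)))))(II(K(K(KI))))
  [8] II(KI(II)(SI(IK)))(IK(III(KI(II)(SI(IK)))))(II(K(K(KI))))
  [9] I(KI(II)(SI(IK)))(IK(III(KI(II)(SI(IK)))))(II(K(K(KI))))
  [10] KI(II)(SI(IK))(IK(III(KI(II)(SI(IK)))))(II(K(K(KI))))
  [11] I(SI(IK))(IK(III(KI(II)(SI(IK)))))(II(K(K(KI))))
  [12] SI(IK)(IK(III(KI(II)(SI(IK)))))(II(K(K(KI))))
  [13] I(IK(III(KI(II)(SI(IK)))))(IK(IK(III(KI(II)(SI(IK))))))(II(K(K(KI))))
  [14] IK(III(KI(II)(SI(IK))))(IK(IK(III(KI(II)(SI(IK))))))(II(K(K(KI))))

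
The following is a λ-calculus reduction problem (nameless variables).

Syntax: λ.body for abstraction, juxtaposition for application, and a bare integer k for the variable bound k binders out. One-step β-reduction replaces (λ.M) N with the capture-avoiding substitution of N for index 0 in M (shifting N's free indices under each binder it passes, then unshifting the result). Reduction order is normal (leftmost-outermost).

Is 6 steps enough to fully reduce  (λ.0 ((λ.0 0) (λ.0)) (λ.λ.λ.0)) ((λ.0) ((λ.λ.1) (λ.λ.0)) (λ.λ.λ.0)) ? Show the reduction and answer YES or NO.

  start: (λ.0 ((λ.0 0) (λ.0)) (λ.λ.λ.0)) ((λ.0) ((λ.λ.1) (λ.λ.0)) (λ.λ.λ.0))
  [1] (λ.0) ((λ.λ.1) (λ.λ.0)) (λ.λ.λ.0) ((λ.0 0) (λ.0)) (λ.λ.λ.0)
  [2] (λ.λ.1) (λ.λ.0) (λ.λ.λ.0) ((λ.0 0) (λ.0)) (λ.λ.λ.0)
  [3] (λ.λ.λ.0) (λ.λ.λ.0) ((λ.0 0) (λ.0)) (λ.λ.λ.0)
  [4] (λ.λ.0) ((λ.0 0) (λ.0)) (λ.λ.λ.0)
  [5] (λ.0) (λ.λ.λ.0)
  [6] λ.λ.λ.0

Answer: YES — reaches normal form λ.λ.λ.0 in 6 ≤ 6 steps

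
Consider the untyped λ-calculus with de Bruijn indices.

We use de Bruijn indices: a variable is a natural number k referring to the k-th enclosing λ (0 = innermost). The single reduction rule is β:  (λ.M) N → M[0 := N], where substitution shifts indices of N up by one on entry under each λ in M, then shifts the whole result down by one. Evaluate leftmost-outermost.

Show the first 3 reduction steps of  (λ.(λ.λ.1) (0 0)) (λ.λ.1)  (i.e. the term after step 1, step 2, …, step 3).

Answer: after 3 steps: λ.λ.λ.λ.1

Derivation:
  start: (λ.(λ.λ.1) (0 0)) (λ.λ.1)
  →1  (λ.λ.1) ((λ.λ.1) (λ.λ.1))
  →2  λ.(λ.λ.1) (λ.λ.1)
  →3  λ.λ.λ.λ.1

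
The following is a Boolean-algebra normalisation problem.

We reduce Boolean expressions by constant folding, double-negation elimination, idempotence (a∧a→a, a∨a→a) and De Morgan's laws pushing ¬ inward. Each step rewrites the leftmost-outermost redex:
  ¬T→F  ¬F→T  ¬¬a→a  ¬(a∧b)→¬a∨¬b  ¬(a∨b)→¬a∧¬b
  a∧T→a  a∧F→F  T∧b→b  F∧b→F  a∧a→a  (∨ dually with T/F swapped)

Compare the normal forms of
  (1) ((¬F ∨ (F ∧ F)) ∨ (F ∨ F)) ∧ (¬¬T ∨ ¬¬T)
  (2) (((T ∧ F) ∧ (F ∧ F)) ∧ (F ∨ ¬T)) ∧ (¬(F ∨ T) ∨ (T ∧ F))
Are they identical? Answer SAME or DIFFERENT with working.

Answer: DIFFERENT — A ⇓ T, B ⇓ F

Reduction:
Term A:
  start: ((¬F ∨ (F ∧ F)) ∨ (F ∨ F)) ∧ (¬¬T ∨ ¬¬T)
  [1] ((T ∨ (F ∧ F)) ∨ (F ∨ F)) ∧ (¬¬T ∨ ¬¬T)
  [2] (T ∨ (F ∨ F)) ∧ (¬¬T ∨ ¬¬T)
  [3] T ∧ (¬¬T ∨ ¬¬T)
  [4] ¬¬T ∨ ¬¬T
  [5] ¬¬T
  [6] T

Term B:
  start: (((T ∧ F) ∧ (F ∧ F)) ∧ (F ∨ ¬T)) ∧ (¬(F ∨ T) ∨ (T ∧ F))
  [1] ((F ∧ (F ∧ F)) ∧ (F ∨ ¬T)) ∧ (¬(F ∨ T) ∨ (T ∧ F))
  [2] (F ∧ (F ∨ ¬T)) ∧ (¬(F ∨ T) ∨ (T ∧ F))
  [3] F ∧ (¬(F ∨ T) ∨ (T ∧ F))
  [4] F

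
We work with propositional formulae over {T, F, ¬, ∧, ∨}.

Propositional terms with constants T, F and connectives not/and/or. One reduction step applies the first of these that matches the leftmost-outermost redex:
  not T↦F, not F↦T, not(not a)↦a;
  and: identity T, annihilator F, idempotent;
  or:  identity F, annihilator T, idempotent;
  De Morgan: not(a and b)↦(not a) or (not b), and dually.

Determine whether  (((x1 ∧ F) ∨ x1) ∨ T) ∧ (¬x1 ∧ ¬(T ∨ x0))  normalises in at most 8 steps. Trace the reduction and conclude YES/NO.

  start: (((x1 ∧ F) ∨ x1) ∨ T) ∧ (¬x1 ∧ ¬(T ∨ x0))
  [1] T ∧ (¬x1 ∧ ¬(T ∨ x0))
  [2] ¬x1 ∧ ¬(T ∨ x0)
  [3] ¬x1 ∧ (¬T ∧ ¬x0)
  [4] ¬x1 ∧ (F ∧ ¬x0)
  [5] ¬x1 ∧ F
  [6] F

Answer: YES — reaches normal form F in 6 ≤ 8 steps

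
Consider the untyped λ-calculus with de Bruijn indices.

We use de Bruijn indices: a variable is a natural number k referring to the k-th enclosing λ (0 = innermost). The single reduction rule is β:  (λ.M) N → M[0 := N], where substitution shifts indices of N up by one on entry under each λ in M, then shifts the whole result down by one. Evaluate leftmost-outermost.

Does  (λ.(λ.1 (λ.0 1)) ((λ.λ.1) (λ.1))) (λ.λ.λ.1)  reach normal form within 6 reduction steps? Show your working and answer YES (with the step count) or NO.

Answer: YES — reaches normal form λ.λ.1 in 3 ≤ 6 steps

Reduction:
  start: (λ.(λ.1 (λ.0 1)) ((λ.λ.1) (λ.1))) (λ.λ.λ.1)
  →1  (λ.(λ.λ.λ.1) (λ.0 1)) ((λ.λ.1) (λ.λ.λ.λ.1))
  →2  (λ.λ.λ.1) (λ.0 ((λ.λ.1) (λ.λ.λ.λ.1)))
  →3  λ.λ.1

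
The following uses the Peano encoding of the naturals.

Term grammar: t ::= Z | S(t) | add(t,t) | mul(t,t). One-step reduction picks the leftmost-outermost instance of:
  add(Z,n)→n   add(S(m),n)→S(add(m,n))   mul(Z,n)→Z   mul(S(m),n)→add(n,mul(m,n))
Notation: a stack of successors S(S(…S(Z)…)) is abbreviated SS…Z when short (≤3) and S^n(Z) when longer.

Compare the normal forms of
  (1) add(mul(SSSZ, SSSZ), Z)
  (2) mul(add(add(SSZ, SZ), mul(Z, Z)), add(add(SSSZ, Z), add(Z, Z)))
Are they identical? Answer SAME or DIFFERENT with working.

Answer: SAME — A ⇓ S^9(Z), B ⇓ S^9(Z)

Reduction:
Term A:
  start: add(mul(SSSZ, SSSZ), Z)
  [1] add(add(SSSZ, mul(SSZ, SSSZ)), Z)
  [2] add(S(add(SSZ, mul(SSZ, SSSZ))), Z)
  [3] S(add(add(SSZ, mul(SSZ, SSSZ)), Z))
  [4] S(add(S(add(SZ, mul(SSZ, SSSZ))), Z))
  [5] S(S(add(add(SZ, mul(SSZ, SSSZ)), Z)))
  [6] S(S(add(S(add(Z, mul(SSZ, SSSZ))), Z)))
  [7] S(S(S(add(add(Z, mul(SSZ, SSSZ)), Z))))
  [8] S(S(S(add(mul(SSZ, SSSZ), Z))))
  [9] S(S(S(add(add(SSSZ, mul(SZ, SSSZ)), Z))))
  [10] S(S(S(add(S(add(SSZ, mul(SZ, SSSZ))), Z))))
  [11] S(S(S(S(add(add(SSZ, mul(SZ, SSSZ)), Z)))))
  [12] S(S(S(S(add(S(add(SZ, mul(SZ, SSSZ))), Z)))))
  [13] S(S(S(S(S(add(add(SZ, mul(SZ, SSSZ)), Z))))))
  [14] S(S(S(S(S(add(S(add(Z, mul(SZ, SSSZ))), Z))))))
  [15] S(S(S(S(S(S(add(add(Z, mul(SZ, SSSZ)), Z)))))))
  [16] S(S(S(S(S(S(add(mul(SZ, SSSZ), Z)))))))
  [17] S(S(S(S(S(S(add(add(SSSZ, mul(Z, SSSZ)), Z)))))))
  [18] S(S(S(S(S(S(add(S(add(SSZ, mul(Z, SSSZ))), Z)))))))
  [19] S(S(S(S(S(S(S(add(add(SSZ, mul(Z, SSSZ)), Z))))))))
  [20] S(S(S(S(S(S(S(add(S(add(SZ, mul(Z, SSSZ))), Z))))))))
  [21] S(S(S(S(S(S(S(S(add(add(SZ, mul(Z, SSSZ)), Z)))))))))
  [22] S(S(S(S(S(S(S(S(add(S(add(Z, mul(Z, SSSZ))), Z)))))))))
  [23] S(S(S(S(S(S(S(S(S(add(add(Z, mul(Z, SSSZ)), Z))))))))))
  [24] S(S(S(S(S(S(S(S(S(add(mul(Z, SSSZ), Z))))))))))
  [25] S(S(S(S(S(S(S(S(S(add(Z, Z))))))))))
  [26] S^9(Z)

Term B:
  start: mul(add(add(SSZ, SZ), mul(Z, Z)), add(add(SSSZ, Z), add(Z, Z)))
  [1] mul(add(S(add(SZ, SZ)), mul(Z, Z)), add(add(SSSZ, Z), add(Z, Z)))
  [2] mul(S(add(add(SZ, SZ), mul(Z, Z))), add(add(SSSZ, Z), add(Z, Z)))
  [3] add(add(add(SSSZ, Z), add(Z, Z)), mul(add(add(SZ, SZ), mul(Z, Z)), add(add(SSSZ, Z), add(Z, Z))))
  [4] add(add(S(add(SSZ, Z)), add(Z, Z)), mul(add(add(SZ, SZ), mul(Z, Z)), add(add(SSSZ, Z), add(Z, Z))))
  [5] add(S(add(add(SSZ, Z), add(Z, Z))), mul(add(add(SZ, SZ), mul(Z, Z)), add(add(SSSZ, Z), add(Z, Z))))
  [6] S(add(add(add(SSZ, Z), add(Z, Z)), mul(add(add(SZ, SZ), mul(Z, Z)), add(add(SSSZ, Z), add(Z, Z)))))
  [7] S(add(add(S(add(SZ, Z)), add(Z, Z)), mul(add(add(SZ, SZ), mul(Z, Z)), add(add(SSSZ, Z), add(Z, Z)))))
  [8] S(add(S(add(add(SZ, Z), add(Z, Z))), mul(add(add(SZ, SZ), mul(Z, Z)), add(add(SSSZ, Z), add(Z, Z)))))
  [9] S(S(add(add(add(SZ, Z), add(Z, Z)), mul(add(add(SZ, SZ), mul(Z, Z)), add(add(SSSZ, Z), add(Z, Z))))))
  [10] S(S(add(add(S(add(Z, Z)), add(Z, Z)), mul(add(add(SZ, SZ), mul(Z, Z)), add(add(SSSZ, Z), add(Z, Z))))))
  [11] S(S(add(S(add(add(Z, Z), add(Z, Z))), mul(add(add(SZ, SZ), mul(Z, Z)), add(add(SSSZ, Z), add(Z, Z))))))
  [12] S(S(S(add(add(add(Z, Z), add(Z, Z)), mul(add(add(SZ, SZ), mul(Z, Z)), add(add(SSSZ, Z), add(Z, Z)))))))
  [13] S(S(S(add(add(Z, add(Z, Z)), mul(add(add(SZ, SZ), mul(Z, Z)), add(add(SSSZ, Z), add(Z, Z)))))))
  [14] S(S(S(add(add(Z, Z), mul(add(add(SZ, SZ), mul(Z, Z)), add(add(SSSZ, Z), add(Z, Z)))))))
  [15] S(S(S(add(Z, mul(add(add(SZ, SZ), mul(Z, Z)), add(add(SSSZ, Z), add(Z, Z)))))))
  [16] S(S(S(mul(add(add(SZ, SZ), mul(Z, Z)), add(add(SSSZ, Z), add(Z, Z))))))
  [17] S(S(S(mul(add(S(add(Z, SZ)), mul(Z, Z)), add(add(SSSZ, Z), add(Z, Z))))))
  [18] S(S(S(mul(S(add(add(Z, SZ), mul(Z, Z))), add(add(SSSZ, Z), add(Z, Z))))))
  [19] S(S(S(add(add(add(SSSZ, Z), add(Z, Z)), mul(add(add(Z, SZ), mul(Z, Z)), add(add(SSSZ, Z), add(Z, Z)))))))
  [20] S(S(S(add(add(S(add(SSZ, Z)), add(Z, Z)), mul(add(add(Z, SZ), mul(Z, Z)), add(add(SSSZ, Z), add(Z, Z)))))))
  [21] S(S(S(add(S(add(add(SSZ, Z), add(Z, Z))), mul(add(add(Z, SZ), mul(Z, Z)), add(add(SSSZ, Z), add(Z, Z)))))))
  [22] S(S(S(S(add(add(add(SSZ, Z), add(Z, Z)), mul(add(add(Z, SZ), mul(Z, Z)), add(add(SSSZ, Z), add(Z, Z))))))))
  [23] S(S(S(S(add(add(S(add(SZ, Z)), add(Z, Z)), mul(add(add(Z, SZ), mul(Z, Z)), add(add(SSSZ, Z), add(Z, Z))))))))
  [24] S(S(S(S(add(S(add(add(SZ, Z), add(Z, Z))), mul(add(add(Z, SZ), mul(Z, Z)), add(add(SSSZ, Z), add(Z, Z))))))))
  [25] S(S(S(S(S(add(add(add(SZ, Z), add(Z, Z)), mul(add(add(Z, SZ), mul(Z, Z)), add(add(SSSZ, Z), add(Z, Z)))))))))
  [26] S(S(S(S(S(add(add(S(add(Z, Z)), add(Z, Z)), mul(add(add(Z, SZ), mul(Z, Z)), add(add(SSSZ, Z), add(Z, Z)))))))))
  [27] S(S(S(S(S(add(S(add(add(Z, Z), add(Z, Z))), mul(add(add(Z, SZ), mul(Z, Z)), add(add(SSSZ, Z), add(Z, Z)))))))))
  [28] S(S(S(S(S(S(add(add(add(Z, Z), add(Z, Z)), mul(add(add(Z, SZ), mul(Z, Z)), add(add(SSSZ, Z), add(Z, Z))))))))))
  [29] S(S(S(S(S(S(add(add(Z, add(Z, Z)), mul(add(add(Z, SZ), mul(Z, Z)), add(add(SSSZ, Z), add(Z, Z))))))))))
  [30] S(S(S(S(S(S(add(add(Z, Z), mul(add(add(Z, SZ), mul(Z, Z)), add(add(SSSZ, Z), add(Z, Z))))))))))
  [31] S(S(S(S(S(S(add(Z, mul(add(add(Z, SZ), mul(Z, Z)), add(add(SSSZ, Z), add(Z, Z))))))))))
  [32] S(S(S(S(S(S(mul(add(add(Z, SZ), mul(Z, Z)), add(add(SSSZ, Z), add(Z, Z)))))))))
  [33] S(S(S(S(S(S(mul(add(SZ, mul(Z, Z)), add(add(SSSZ, Z), add(Z, Z)))))))))
  [34] S(S(S(S(S(S(mul(S(add(Z, mul(Z, Z))), add(add(SSSZ, Z), add(Z, Z)))))))))
  [35] S(S(S(S(S(S(add(add(add(SSSZ, Z), add(Z, Z)), mul(add(Z, mul(Z, Z)), add(add(SSSZ, Z), add(Z, Z))))))))))
  [36] S(S(S(S(S(S(add(add(S(add(SSZ, Z)), add(Z, Z)), mul(add(Z, mul(Z, Z)), add(add(SSSZ, Z), add(Z, Z))))))))))
  [37] S(S(S(S(S(S(add(S(add(add(SSZ, Z), add(Z, Z))), mul(add(Z, mul(Z, Z)), add(add(SSSZ, Z), add(Z, Z))))))))))
  [38] S(S(S(S(S(S(S(add(add(add(SSZ, Z), add(Z, Z)), mul(add(Z, mul(Z, Z)), add(add(SSSZ, Z), add(Z, Z)))))))))))
  [39] S(S(S(S(S(S(S(add(add(S(add(SZ, Z)), add(Z, Z)), mul(add(Z, mul(Z, Z)), add(add(SSSZ, Z), add(Z, Z)))))))))))
  [40] S(S(S(S(S(S(S(add(S(add(add(SZ, Z), add(Z, Z))), mul(add(Z, mul(Z, Z)), add(add(SSSZ, Z), add(Z, Z)))))))))))
  [41] S(S(S(S(S(S(S(S(add(add(add(SZ, Z), add(Z, Z)), mul(add(Z, mul(Z, Z)), add(add(SSSZ, Z), add(Z, Z))))))))))))
  [42] S(S(S(S(S(S(S(S(add(add(S(add(Z, Z)), add(Z, Z)), mul(add(Z, mul(Z, Z)), add(add(SSSZ, Z), add(Z, Z))))))))))))
  [43] S(S(S(S(S(S(S(S(add(S(add(add(Z, Z), add(Z, Z))), mul(add(Z, mul(Z, Z)), add(add(SSSZ, Z), add(Z, Z))))))))))))
  [44] S(S(S(S(S(S(S(S(S(add(add(add(Z, Z), add(Z, Z)), mul(add(Z, mul(Z, Z)), add(add(SSSZ, Z), add(Z, Z)))))))))))))
  [45] S(S(S(S(S(S(S(S(S(add(add(Z, add(Z, Z)), mul(add(Z, mul(Z, Z)), add(add(SSSZ, Z), add(Z, Z)))))))))))))
  [46] S(S(S(S(S(S(S(S(S(add(add(Z, Z), mul(add(Z, mul(Z, Z)), add(add(SSSZ, Z), add(Z, Z)))))))))))))
  [47] S(S(S(S(S(S(S(S(S(add(Z, mul(add(Z, mul(Z, Z)), add(add(SSSZ, Z), add(Z, Z)))))))))))))
  [48] S(S(S(S(S(S(S(S(S(mul(add(Z, mul(Z, Z)), add(add(SSSZ, Z), add(Z, Z))))))))))))
  [49] S(S(S(S(S(S(S(S(S(mul(mul(Z, Z), add(add(SSSZ, Z), add(Z, Z))))))))))))
  [50] S(S(S(S(S(S(S(S(S(mul(Z, add(add(SSSZ, Z), add(Z, Z))))))))))))
  [51] S^9(Z)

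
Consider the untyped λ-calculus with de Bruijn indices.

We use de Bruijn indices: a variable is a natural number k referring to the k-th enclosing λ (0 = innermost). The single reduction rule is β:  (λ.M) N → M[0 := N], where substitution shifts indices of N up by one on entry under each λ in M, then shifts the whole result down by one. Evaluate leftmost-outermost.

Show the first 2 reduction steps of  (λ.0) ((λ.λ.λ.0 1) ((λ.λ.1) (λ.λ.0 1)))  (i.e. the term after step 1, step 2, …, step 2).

Answer: after 2 steps: λ.λ.0 1

Derivation:
  start: (λ.0) ((λ.λ.λ.0 1) ((λ.λ.1) (λ.λ.0 1)))
  →1  (λ.λ.λ.0 1) ((λ.λ.1) (λ.λ.0 1))
  →2  λ.λ.0 1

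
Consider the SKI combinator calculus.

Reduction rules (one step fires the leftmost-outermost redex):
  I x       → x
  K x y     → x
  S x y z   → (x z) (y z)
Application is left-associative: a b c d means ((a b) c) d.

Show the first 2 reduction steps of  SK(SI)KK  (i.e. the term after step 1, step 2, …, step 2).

Answer: after 2 steps: KK

Derivation:
  start: SK(SI)KK
  →1  KK(SIK)K
  →2  KK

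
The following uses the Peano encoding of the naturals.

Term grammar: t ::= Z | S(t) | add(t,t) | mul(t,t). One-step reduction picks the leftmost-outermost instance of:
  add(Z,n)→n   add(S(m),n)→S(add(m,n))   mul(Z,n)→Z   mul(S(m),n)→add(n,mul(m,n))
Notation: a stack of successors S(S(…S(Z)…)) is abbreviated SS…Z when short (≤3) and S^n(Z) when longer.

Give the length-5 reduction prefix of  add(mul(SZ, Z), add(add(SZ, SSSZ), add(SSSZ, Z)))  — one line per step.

  start: add(mul(SZ, Z), add(add(SZ, SSSZ), add(SSSZ, Z)))
  →1  add(add(Z, mul(Z, Z)), add(add(SZ, SSSZ), add(SSSZ, Z)))
  →2  add(mul(Z, Z), add(add(SZ, SSSZ), add(SSSZ, Z)))
  →3  add(Z, add(add(SZ, SSSZ), add(SSSZ, Z)))
  →4  add(add(SZ, SSSZ), add(SSSZ, Z))
  →5  add(S(add(Z, SSSZ)), add(SSSZ, Z))

Answer: after 5 steps: add(S(add(Z, SSSZ)), add(SSSZ, Z))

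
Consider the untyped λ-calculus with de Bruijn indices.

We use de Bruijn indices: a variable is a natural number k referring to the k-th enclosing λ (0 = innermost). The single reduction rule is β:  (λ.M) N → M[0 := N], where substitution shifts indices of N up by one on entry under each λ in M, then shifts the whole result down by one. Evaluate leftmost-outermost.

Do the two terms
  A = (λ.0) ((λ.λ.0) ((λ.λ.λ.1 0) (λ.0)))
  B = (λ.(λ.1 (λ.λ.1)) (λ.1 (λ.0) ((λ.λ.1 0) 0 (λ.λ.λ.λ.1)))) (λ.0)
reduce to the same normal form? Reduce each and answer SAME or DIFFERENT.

Term A:
  start: (λ.0) ((λ.λ.0) ((λ.λ.λ.1 0) (λ.0)))
  →1  (λ.λ.0) ((λ.λ.λ.1 0) (λ.0))
  →2  λ.0

Term B:
  start: (λ.(λ.1 (λ.λ.1)) (λ.1 (λ.0) ((λ.λ.1 0) 0 (λ.λ.λ.λ.1)))) (λ.0)
  →1  (λ.(λ.0) (λ.λ.1)) (λ.(λ.0) (λ.0) ((λ.λ.1 0) 0 (λ.λ.λ.λ.1)))
  →2  (λ.0) (λ.λ.1)
  →3  λ.λ.1

Answer: DIFFERENT — A ⇓ λ.0, B ⇓ λ.λ.1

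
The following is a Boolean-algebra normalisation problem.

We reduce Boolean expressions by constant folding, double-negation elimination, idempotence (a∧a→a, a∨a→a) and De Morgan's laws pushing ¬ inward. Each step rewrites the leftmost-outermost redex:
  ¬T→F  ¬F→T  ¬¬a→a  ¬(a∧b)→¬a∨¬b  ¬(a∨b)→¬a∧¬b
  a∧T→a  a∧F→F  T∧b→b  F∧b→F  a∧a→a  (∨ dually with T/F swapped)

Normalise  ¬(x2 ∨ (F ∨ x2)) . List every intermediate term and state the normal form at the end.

Answer: normal form = ¬x2  (in 5 steps)

Working:
  start: ¬(x2 ∨ (F ∨ x2))
  →1  ¬x2 ∧ ¬(F ∨ x2)
  →2  ¬x2 ∧ (¬F ∧ ¬x2)
  →3  ¬x2 ∧ (T ∧ ¬x2)
  →4  ¬x2 ∧ ¬x2
  →5  ¬x2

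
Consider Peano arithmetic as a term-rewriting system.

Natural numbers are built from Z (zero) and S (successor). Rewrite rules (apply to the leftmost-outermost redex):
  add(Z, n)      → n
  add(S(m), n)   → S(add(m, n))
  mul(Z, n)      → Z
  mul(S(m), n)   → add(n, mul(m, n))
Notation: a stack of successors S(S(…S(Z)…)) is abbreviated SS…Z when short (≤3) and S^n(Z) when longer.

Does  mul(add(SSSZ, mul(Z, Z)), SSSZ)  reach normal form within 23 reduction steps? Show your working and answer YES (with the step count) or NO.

  start: mul(add(SSSZ, mul(Z, Z)), SSSZ)
  step 1: mul(S(add(SSZ, mul(Z, Z))), SSSZ)
  step 2: add(SSSZ, mul(add(SSZ, mul(Z, Z)), SSSZ))
  step 3: S(add(SSZ, mul(add(SSZ, mul(Z, Z)), SSSZ)))
  step 4: S(S(add(SZ, mul(add(SSZ, mul(Z, Z)), SSSZ))))
  step 5: S(S(S(add(Z, mul(add(SSZ, mul(Z, Z)), SSSZ)))))
  step 6: S(S(S(mul(add(SSZ, mul(Z, Z)), SSSZ))))
  step 7: S(S(S(mul(S(add(SZ, mul(Z, Z))), SSSZ))))
  step 8: S(S(S(add(SSSZ, mul(add(SZ, mul(Z, Z)), SSSZ)))))
  step 9: S(S(S(S(add(SSZ, mul(add(SZ, mul(Z, Z)), SSSZ))))))
  step 10: S(S(S(S(S(add(SZ, mul(add(SZ, mul(Z, Z)), SSSZ)))))))
  step 11: S(S(S(S(S(S(add(Z, mul(add(SZ, mul(Z, Z)), SSSZ))))))))
  step 12: S(S(S(S(S(S(mul(add(SZ, mul(Z, Z)), SSSZ)))))))
  step 13: S(S(S(S(S(S(mul(S(add(Z, mul(Z, Z))), SSSZ)))))))
  step 14: S(S(S(S(S(S(add(SSSZ, mul(add(Z, mul(Z, Z)), SSSZ))))))))
  step 15: S(S(S(S(S(S(S(add(SSZ, mul(add(Z, mul(Z, Z)), SSSZ)))))))))
  step 16: S(S(S(S(S(S(S(S(add(SZ, mul(add(Z, mul(Z, Z)), SSSZ))))))))))
  step 17: S(S(S(S(S(S(S(S(S(add(Z, mul(add(Z, mul(Z, Z)), SSSZ)))))))))))
  step 18: S(S(S(S(S(S(S(S(S(mul(add(Z, mul(Z, Z)), SSSZ))))))))))
  step 19: S(S(S(S(S(S(S(S(S(mul(mul(Z, Z), SSSZ))))))))))
  step 20: S(S(S(S(S(S(S(S(S(mul(Z, SSSZ))))))))))
  step 21: S^9(Z)

Answer: YES — reaches normal form S^9(Z) in 21 ≤ 23 steps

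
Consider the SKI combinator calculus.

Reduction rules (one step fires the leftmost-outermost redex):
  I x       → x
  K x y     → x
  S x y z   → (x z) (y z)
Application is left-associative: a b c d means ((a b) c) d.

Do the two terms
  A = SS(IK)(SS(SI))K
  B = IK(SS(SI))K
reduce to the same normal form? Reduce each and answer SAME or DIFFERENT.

Term A:
  start: SS(IK)(SS(SI))K
  step 1: S(SS(SI))(IK(SS(SI)))K
  step 2: SS(SI)K(IK(SS(SI))K)
  step 3: SK(SIK)(IK(SS(SI))K)
  step 4: K(IK(SS(SI))K)(SIK(IK(SS(SI))K))
  step 5: IK(SS(SI))K
  step 6: K(SS(SI))K
  step 7: SS(SI)

Term B:
  start: IK(SS(SI))K
  step 1: K(SS(SI))K
  step 2: SS(SI)

Answer: SAME — A ⇓ SS(SI), B ⇓ SS(SI)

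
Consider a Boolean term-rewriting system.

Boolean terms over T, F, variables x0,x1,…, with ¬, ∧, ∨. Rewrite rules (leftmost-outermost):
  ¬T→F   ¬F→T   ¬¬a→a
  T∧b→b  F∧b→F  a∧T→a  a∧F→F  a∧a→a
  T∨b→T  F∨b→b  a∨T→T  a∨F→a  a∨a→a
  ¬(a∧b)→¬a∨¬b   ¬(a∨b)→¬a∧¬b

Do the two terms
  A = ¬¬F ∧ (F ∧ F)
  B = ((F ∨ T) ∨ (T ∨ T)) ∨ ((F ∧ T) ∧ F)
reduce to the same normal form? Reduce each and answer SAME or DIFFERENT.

Term A:
  start: ¬¬F ∧ (F ∧ F)
  step 1: F ∧ (F ∧ F)
  step 2: F

Term B:
  start: ((F ∨ T) ∨ (T ∨ T)) ∨ ((F ∧ T) ∧ F)
  step 1: (T ∨ (T ∨ T)) ∨ ((F ∧ T) ∧ F)
  step 2: T ∨ ((F ∧ T) ∧ F)
  step 3: T

Answer: DIFFERENT — A ⇓ F, B ⇓ T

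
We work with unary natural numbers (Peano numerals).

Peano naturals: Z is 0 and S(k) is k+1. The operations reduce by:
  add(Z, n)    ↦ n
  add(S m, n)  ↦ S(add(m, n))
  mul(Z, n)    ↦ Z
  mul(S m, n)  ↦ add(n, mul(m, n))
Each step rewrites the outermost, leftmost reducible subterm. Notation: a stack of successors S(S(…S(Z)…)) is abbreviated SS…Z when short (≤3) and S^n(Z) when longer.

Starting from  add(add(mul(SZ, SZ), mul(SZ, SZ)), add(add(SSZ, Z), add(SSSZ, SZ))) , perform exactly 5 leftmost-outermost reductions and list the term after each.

Answer: after 5 steps: S(add(add(mul(Z, SZ), mul(SZ, SZ)), add(add(SSZ, Z), add(SSSZ, SZ))))

Reduction:
  start: add(add(mul(SZ, SZ), mul(SZ, SZ)), add(add(SSZ, Z), add(SSSZ, SZ)))
  →1  add(add(add(SZ, mul(Z, SZ)), mul(SZ, SZ)), add(add(SSZ, Z), add(SSSZ, SZ)))
  →2  add(add(S(add(Z, mul(Z, SZ))), mul(SZ, SZ)), add(add(SSZ, Z), add(SSSZ, SZ)))
  →3  add(S(add(add(Z, mul(Z, SZ)), mul(SZ, SZ))), add(add(SSZ, Z), add(SSSZ, SZ)))
  →4  S(add(add(add(Z, mul(Z, SZ)), mul(SZ, SZ)), add(add(SSZ, Z), add(SSSZ, SZ))))
  →5  S(add(add(mul(Z, SZ), mul(SZ, SZ)), add(add(SSZ, Z), add(SSSZ, SZ))))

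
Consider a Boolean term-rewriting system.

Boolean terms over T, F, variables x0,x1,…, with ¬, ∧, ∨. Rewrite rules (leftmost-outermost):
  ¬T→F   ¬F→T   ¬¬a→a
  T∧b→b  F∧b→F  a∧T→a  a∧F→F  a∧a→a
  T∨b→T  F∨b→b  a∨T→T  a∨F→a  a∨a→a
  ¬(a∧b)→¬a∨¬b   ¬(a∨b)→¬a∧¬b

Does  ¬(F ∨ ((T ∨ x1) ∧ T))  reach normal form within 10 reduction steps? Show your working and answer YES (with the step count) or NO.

Answer: YES — reaches normal form F in 9 ≤ 10 steps

Derivation:
  start: ¬(F ∨ ((T ∨ x1) ∧ T))
  step 1: ¬F ∧ ¬((T ∨ x1) ∧ T)
  step 2: T ∧ ¬((T ∨ x1) ∧ T)
  step 3: ¬((T ∨ x1) ∧ T)
  step 4: ¬(T ∨ x1) ∨ ¬T
  step 5: (¬T ∧ ¬x1) ∨ ¬T
  step 6: (F ∧ ¬x1) ∨ ¬T
  step 7: F ∨ ¬T
  step 8: ¬T
  step 9: F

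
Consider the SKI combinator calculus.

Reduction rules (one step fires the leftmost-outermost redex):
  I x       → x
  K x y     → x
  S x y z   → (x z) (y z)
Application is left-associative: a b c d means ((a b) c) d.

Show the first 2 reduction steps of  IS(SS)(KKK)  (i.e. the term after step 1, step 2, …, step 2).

Answer: after 2 steps: S(SS)K

Reduction:
  start: IS(SS)(KKK)
  step 1: S(SS)(KKK)
  step 2: S(SS)K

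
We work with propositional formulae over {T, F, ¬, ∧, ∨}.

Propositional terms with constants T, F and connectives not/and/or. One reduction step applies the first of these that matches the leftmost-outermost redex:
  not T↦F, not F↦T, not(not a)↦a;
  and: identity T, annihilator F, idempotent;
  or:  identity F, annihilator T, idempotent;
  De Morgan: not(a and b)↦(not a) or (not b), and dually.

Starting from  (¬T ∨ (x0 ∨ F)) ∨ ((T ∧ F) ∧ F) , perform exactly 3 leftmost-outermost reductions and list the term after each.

  start: (¬T ∨ (x0 ∨ F)) ∨ ((T ∧ F) ∧ F)
  step 1: (F ∨ (x0 ∨ F)) ∨ ((T ∧ F) ∧ F)
  step 2: (x0 ∨ F) ∨ ((T ∧ F) ∧ F)
  step 3: x0 ∨ ((T ∧ F) ∧ F)

Answer: after 3 steps: x0 ∨ ((T ∧ F) ∧ F)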